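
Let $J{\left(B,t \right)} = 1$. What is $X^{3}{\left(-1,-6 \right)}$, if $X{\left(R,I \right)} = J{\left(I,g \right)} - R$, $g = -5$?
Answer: $8$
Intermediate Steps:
$X{\left(R,I \right)} = 1 - R$
$X^{3}{\left(-1,-6 \right)} = \left(1 - -1\right)^{3} = \left(1 + 1\right)^{3} = 2^{3} = 8$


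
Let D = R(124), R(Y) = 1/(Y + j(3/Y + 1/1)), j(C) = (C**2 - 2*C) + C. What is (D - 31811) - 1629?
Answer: -63770231824/1907005 ≈ -33440.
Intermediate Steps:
j(C) = C**2 - C
R(Y) = 1/(Y + 3*(1 + 3/Y)/Y) (R(Y) = 1/(Y + (3/Y + 1/1)*(-1 + (3/Y + 1/1))) = 1/(Y + (3/Y + 1*1)*(-1 + (3/Y + 1*1))) = 1/(Y + (3/Y + 1)*(-1 + (3/Y + 1))) = 1/(Y + (1 + 3/Y)*(-1 + (1 + 3/Y))) = 1/(Y + (1 + 3/Y)*(3/Y)) = 1/(Y + 3*(1 + 3/Y)/Y))
D = 15376/1907005 (D = 124**2/(9 + 124**3 + 3*124) = 15376/(9 + 1906624 + 372) = 15376/1907005 ≈ 0.0080629)
(D - 31811) - 1629 = (15376/1907005 - 31811) - 1629 = -60663720679/1907005 - 1629 = -63770231824/1907005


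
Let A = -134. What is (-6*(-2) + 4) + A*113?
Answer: -15126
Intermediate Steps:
(-6*(-2) + 4) + A*113 = (-6*(-2) + 4) - 134*113 = (12 + 4) - 15142 = 16 - 15142 = -15126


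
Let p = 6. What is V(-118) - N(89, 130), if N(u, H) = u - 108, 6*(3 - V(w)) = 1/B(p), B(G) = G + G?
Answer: 1583/72 ≈ 21.986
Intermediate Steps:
B(G) = 2*G
V(w) = 215/72 (V(w) = 3 - 1/(6*(2*6)) = 3 - ⅙/12 = 3 - ⅙*1/12 = 3 - 1/72 = 215/72)
N(u, H) = -108 + u
V(-118) - N(89, 130) = 215/72 - (-108 + 89) = 215/72 - 1*(-19) = 215/72 + 19 = 1583/72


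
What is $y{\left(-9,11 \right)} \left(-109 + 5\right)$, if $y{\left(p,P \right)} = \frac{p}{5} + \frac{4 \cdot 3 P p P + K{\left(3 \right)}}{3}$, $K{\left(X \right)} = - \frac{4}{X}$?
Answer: $\frac{20396584}{45} \approx 4.5326 \cdot 10^{5}$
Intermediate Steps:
$y{\left(p,P \right)} = - \frac{4}{9} + \frac{p}{5} + 4 p P^{2}$ ($y{\left(p,P \right)} = \frac{p}{5} + \frac{4 \cdot 3 P p P - \frac{4}{3}}{3} = p \frac{1}{5} + \left(12 P p P - \frac{4}{3}\right) \frac{1}{3} = \frac{p}{5} + \left(12 P p P - \frac{4}{3}\right) \frac{1}{3} = \frac{p}{5} + \left(12 p P^{2} - \frac{4}{3}\right) \frac{1}{3} = \frac{p}{5} + \left(- \frac{4}{3} + 12 p P^{2}\right) \frac{1}{3} = \frac{p}{5} + \left(- \frac{4}{9} + 4 p P^{2}\right) = - \frac{4}{9} + \frac{p}{5} + 4 p P^{2}$)
$y{\left(-9,11 \right)} \left(-109 + 5\right) = \left(- \frac{4}{9} + \frac{1}{5} \left(-9\right) + 4 \left(-9\right) 11^{2}\right) \left(-109 + 5\right) = \left(- \frac{4}{9} - \frac{9}{5} + 4 \left(-9\right) 121\right) \left(-104\right) = \left(- \frac{4}{9} - \frac{9}{5} - 4356\right) \left(-104\right) = \left(- \frac{196121}{45}\right) \left(-104\right) = \frac{20396584}{45}$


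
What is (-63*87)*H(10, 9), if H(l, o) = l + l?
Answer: -109620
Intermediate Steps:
H(l, o) = 2*l
(-63*87)*H(10, 9) = (-63*87)*(2*10) = -5481*20 = -109620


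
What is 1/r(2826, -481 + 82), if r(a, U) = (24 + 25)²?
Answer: 1/2401 ≈ 0.00041649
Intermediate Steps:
r(a, U) = 2401 (r(a, U) = 49² = 2401)
1/r(2826, -481 + 82) = 1/2401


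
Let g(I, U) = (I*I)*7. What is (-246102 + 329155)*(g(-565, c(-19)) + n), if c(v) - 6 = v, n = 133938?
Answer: 196712110189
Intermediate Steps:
c(v) = 6 + v
g(I, U) = 7*I² (g(I, U) = I²*7 = 7*I²)
(-246102 + 329155)*(g(-565, c(-19)) + n) = (-246102 + 329155)*(7*(-565)² + 133938) = 83053*(7*319225 + 133938) = 83053*(2234575 + 133938) = 83053*2368513 = 196712110189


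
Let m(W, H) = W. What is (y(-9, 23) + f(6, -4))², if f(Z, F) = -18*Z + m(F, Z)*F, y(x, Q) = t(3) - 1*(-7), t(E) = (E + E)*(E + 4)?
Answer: 1849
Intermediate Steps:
t(E) = 2*E*(4 + E) (t(E) = (2*E)*(4 + E) = 2*E*(4 + E))
y(x, Q) = 49 (y(x, Q) = 2*3*(4 + 3) - 1*(-7) = 2*3*7 + 7 = 42 + 7 = 49)
f(Z, F) = F² - 18*Z (f(Z, F) = -18*Z + F*F = -18*Z + F² = F² - 18*Z)
(y(-9, 23) + f(6, -4))² = (49 + ((-4)² - 18*6))² = (49 + (16 - 108))² = (49 - 92)² = (-43)² = 1849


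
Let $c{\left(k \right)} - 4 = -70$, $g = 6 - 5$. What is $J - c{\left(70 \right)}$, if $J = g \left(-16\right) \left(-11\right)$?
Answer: $242$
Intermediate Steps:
$g = 1$
$c{\left(k \right)} = -66$ ($c{\left(k \right)} = 4 - 70 = -66$)
$J = 176$ ($J = 1 \left(-16\right) \left(-11\right) = \left(-16\right) \left(-11\right) = 176$)
$J - c{\left(70 \right)} = 176 - -66 = 176 + 66 = 242$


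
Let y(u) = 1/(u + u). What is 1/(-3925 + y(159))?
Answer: -318/1248149 ≈ -0.00025478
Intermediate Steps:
y(u) = 1/(2*u)
1/(-3925 + y(159)) = 1/(-3925 + (½)/159) = 1/(-3925 + (½)*(1/159)) = 1/(-3925 + 1/318) = 1/(-1248149/318) = -318/1248149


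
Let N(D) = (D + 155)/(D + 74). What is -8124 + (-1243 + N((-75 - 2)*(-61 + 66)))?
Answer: -2912907/311 ≈ -9366.3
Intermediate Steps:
N(D) = (155 + D)/(74 + D)
-8124 + (-1243 + N((-75 - 2)*(-61 + 66))) = -8124 + (-1243 + (155 + (-75 - 2)*(-61 + 66))/(74 + (-75 - 2)*(-61 + 66))) = -8124 + (-1243 + (155 - 77*5)/(74 - 77*5)) = -8124 + (-1243 + (155 - 385)/(74 - 385)) = -8124 + (-1243 - 230/(-311)) = -8124 + (-1243 - 1/311*(-230)) = -8124 + (-1243 + 230/311) = -8124 - 386343/311 = -2912907/311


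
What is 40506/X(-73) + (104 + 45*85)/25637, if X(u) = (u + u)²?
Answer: 561101443/273239146 ≈ 2.0535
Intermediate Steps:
X(u) = 4*u² (X(u) = (2*u)² = 4*u²)
40506/X(-73) + (104 + 45*85)/25637 = 40506/((4*(-73)²)) + (104 + 45*85)/25637 = 40506/((4*5329)) + (104 + 3825)*(1/25637) = 40506/21316 + 3929*(1/25637) = 40506*(1/21316) + 3929/25637 = 20253/10658 + 3929/25637 = 561101443/273239146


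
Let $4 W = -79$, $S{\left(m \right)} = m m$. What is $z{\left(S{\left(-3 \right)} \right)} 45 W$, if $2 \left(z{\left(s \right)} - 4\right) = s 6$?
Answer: $- \frac{110205}{4} \approx -27551.0$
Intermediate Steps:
$S{\left(m \right)} = m^{2}$
$W = - \frac{79}{4}$ ($W = \frac{1}{4} \left(-79\right) = - \frac{79}{4} \approx -19.75$)
$z{\left(s \right)} = 4 + 3 s$ ($z{\left(s \right)} = 4 + \frac{s 6}{2} = 4 + \frac{6 s}{2} = 4 + 3 s$)
$z{\left(S{\left(-3 \right)} \right)} 45 W = \left(4 + 3 \left(-3\right)^{2}\right) 45 \left(- \frac{79}{4}\right) = \left(4 + 3 \cdot 9\right) 45 \left(- \frac{79}{4}\right) = \left(4 + 27\right) 45 \left(- \frac{79}{4}\right) = 31 \cdot 45 \left(- \frac{79}{4}\right) = 1395 \left(- \frac{79}{4}\right) = - \frac{110205}{4}$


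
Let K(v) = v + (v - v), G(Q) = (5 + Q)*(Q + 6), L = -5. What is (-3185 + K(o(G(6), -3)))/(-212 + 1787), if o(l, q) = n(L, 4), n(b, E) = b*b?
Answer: -632/315 ≈ -2.0063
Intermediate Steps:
G(Q) = (5 + Q)*(6 + Q)
n(b, E) = b²
o(l, q) = 25 (o(l, q) = (-5)² = 25)
K(v) = v (K(v) = v + 0 = v)
(-3185 + K(o(G(6), -3)))/(-212 + 1787) = (-3185 + 25)/(-212 + 1787) = -3160/1575 = -3160*1/1575 = -632/315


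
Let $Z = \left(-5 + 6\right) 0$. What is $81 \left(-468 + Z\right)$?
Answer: $-37908$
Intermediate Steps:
$Z = 0$ ($Z = 1 \cdot 0 = 0$)
$81 \left(-468 + Z\right) = 81 \left(-468 + 0\right) = 81 \left(-468\right) = -37908$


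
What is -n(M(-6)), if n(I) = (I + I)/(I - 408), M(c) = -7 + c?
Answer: -26/421 ≈ -0.061758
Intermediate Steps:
n(I) = 2*I/(-408 + I) (n(I) = (2*I)/(-408 + I) = 2*I/(-408 + I))
-n(M(-6)) = -2*(-7 - 6)/(-408 + (-7 - 6)) = -2*(-13)/(-408 - 13) = -2*(-13)/(-421) = -2*(-13)*(-1)/421 = -1*26/421 = -26/421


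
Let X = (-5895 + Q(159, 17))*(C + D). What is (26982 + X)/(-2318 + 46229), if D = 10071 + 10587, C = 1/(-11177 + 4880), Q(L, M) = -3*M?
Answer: -36824101876/13167027 ≈ -2796.7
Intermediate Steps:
C = -1/6297 (C = 1/(-6297) = -1/6297 ≈ -0.00015881)
D = 20658
X = -257825348350/2099 (X = (-5895 - 3*17)*(-1/6297 + 20658) = (-5895 - 51)*(130083425/6297) = -5946*130083425/6297 = -257825348350/2099 ≈ -1.2283e+8)
(26982 + X)/(-2318 + 46229) = (26982 - 257825348350/2099)/(-2318 + 46229) = -257768713132/2099/43911 = -257768713132/2099*1/43911 = -36824101876/13167027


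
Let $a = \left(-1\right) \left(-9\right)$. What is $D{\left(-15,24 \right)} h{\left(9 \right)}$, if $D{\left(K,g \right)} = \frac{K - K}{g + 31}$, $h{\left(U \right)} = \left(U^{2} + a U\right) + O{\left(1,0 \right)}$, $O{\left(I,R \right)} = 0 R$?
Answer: $0$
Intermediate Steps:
$O{\left(I,R \right)} = 0$
$a = 9$
$h{\left(U \right)} = U^{2} + 9 U$ ($h{\left(U \right)} = \left(U^{2} + 9 U\right) + 0 = U^{2} + 9 U$)
$D{\left(K,g \right)} = 0$ ($D{\left(K,g \right)} = \frac{0}{31 + g} = 0$)
$D{\left(-15,24 \right)} h{\left(9 \right)} = 0 \cdot 9 \left(9 + 9\right) = 0 \cdot 9 \cdot 18 = 0 \cdot 162 = 0$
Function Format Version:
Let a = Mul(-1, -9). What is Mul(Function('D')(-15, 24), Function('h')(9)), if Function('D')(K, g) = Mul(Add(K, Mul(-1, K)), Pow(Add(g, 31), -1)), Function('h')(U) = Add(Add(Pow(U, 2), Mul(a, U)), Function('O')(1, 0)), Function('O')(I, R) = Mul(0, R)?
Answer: 0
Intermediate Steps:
Function('O')(I, R) = 0
a = 9
Function('h')(U) = Add(Pow(U, 2), Mul(9, U)) (Function('h')(U) = Add(Add(Pow(U, 2), Mul(9, U)), 0) = Add(Pow(U, 2), Mul(9, U)))
Function('D')(K, g) = 0 (Function('D')(K, g) = Mul(0, Pow(Add(31, g), -1)) = 0)
Mul(Function('D')(-15, 24), Function('h')(9)) = Mul(0, Mul(9, Add(9, 9))) = Mul(0, Mul(9, 18)) = Mul(0, 162) = 0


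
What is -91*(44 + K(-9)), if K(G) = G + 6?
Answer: -3731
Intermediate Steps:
K(G) = 6 + G
-91*(44 + K(-9)) = -91*(44 + (6 - 9)) = -91*(44 - 3) = -91*41 = -3731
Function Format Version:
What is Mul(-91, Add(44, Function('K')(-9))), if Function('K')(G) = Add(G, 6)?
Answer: -3731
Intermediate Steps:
Function('K')(G) = Add(6, G)
Mul(-91, Add(44, Function('K')(-9))) = Mul(-91, Add(44, Add(6, -9))) = Mul(-91, Add(44, -3)) = Mul(-91, 41) = -3731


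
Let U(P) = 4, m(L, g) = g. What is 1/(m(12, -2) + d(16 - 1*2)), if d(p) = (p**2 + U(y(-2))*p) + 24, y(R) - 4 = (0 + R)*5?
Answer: 1/274 ≈ 0.0036496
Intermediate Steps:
y(R) = 4 + 5*R (y(R) = 4 + (0 + R)*5 = 4 + R*5 = 4 + 5*R)
d(p) = 24 + p**2 + 4*p (d(p) = (p**2 + 4*p) + 24 = 24 + p**2 + 4*p)
1/(m(12, -2) + d(16 - 1*2)) = 1/(-2 + (24 + (16 - 1*2)**2 + 4*(16 - 1*2))) = 1/(-2 + (24 + (16 - 2)**2 + 4*(16 - 2))) = 1/(-2 + (24 + 14**2 + 4*14)) = 1/(-2 + (24 + 196 + 56)) = 1/(-2 + 276) = 1/274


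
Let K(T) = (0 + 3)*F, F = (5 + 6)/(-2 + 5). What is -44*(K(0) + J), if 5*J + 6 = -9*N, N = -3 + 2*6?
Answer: 1408/5 ≈ 281.60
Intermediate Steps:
N = 9 (N = -3 + 12 = 9)
F = 11/3 ≈ 3.6667
K(T) = 11 (K(T) = (0 + 3)*(11/3) = 3*(11/3) = 11)
J = -87/5 (J = -6/5 + (-9*9)/5 = -6/5 + (⅕)*(-81) = -6/5 - 81/5 = -87/5 ≈ -17.400)
-44*(K(0) + J) = -44*(11 - 87/5) = -44*(-32/5) = 1408/5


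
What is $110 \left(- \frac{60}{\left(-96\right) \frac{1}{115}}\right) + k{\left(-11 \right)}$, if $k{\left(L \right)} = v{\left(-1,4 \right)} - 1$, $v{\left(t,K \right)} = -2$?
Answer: $\frac{31613}{4} \approx 7903.3$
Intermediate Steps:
$k{\left(L \right)} = -3$ ($k{\left(L \right)} = -2 - 1 = -3$)
$110 \left(- \frac{60}{\left(-96\right) \frac{1}{115}}\right) + k{\left(-11 \right)} = 110 \left(- \frac{60}{\left(-96\right) \frac{1}{115}}\right) - 3 = 110 \left(- \frac{60}{- \frac{96}{115}}\right) - 3 = 110 \left(\left(-60\right) \left(- \frac{115}{96}\right)\right) - 3 = 110 \cdot \frac{575}{8} - 3 = \frac{31625}{4} - 3 = \frac{31613}{4}$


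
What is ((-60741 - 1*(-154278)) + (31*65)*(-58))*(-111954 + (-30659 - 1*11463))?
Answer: 3595055308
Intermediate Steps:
((-60741 - 1*(-154278)) + (31*65)*(-58))*(-111954 + (-30659 - 1*11463)) = ((-60741 + 154278) + 2015*(-58))*(-111954 + (-30659 - 11463)) = (93537 - 116870)*(-111954 - 42122) = -23333*(-154076) = 3595055308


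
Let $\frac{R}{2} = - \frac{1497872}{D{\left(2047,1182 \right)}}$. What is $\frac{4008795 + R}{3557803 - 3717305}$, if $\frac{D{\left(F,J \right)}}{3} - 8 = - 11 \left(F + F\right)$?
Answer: $- \frac{270751503377}{10772605578} \approx -25.133$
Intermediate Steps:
$D{\left(F,J \right)} = 24 - 66 F$ ($D{\left(F,J \right)} = 24 + 3 \left(- 11 \left(F + F\right)\right) = 24 + 3 \left(- 11 \cdot 2 F\right) = 24 + 3 \left(- 22 F\right) = 24 - 66 F$)
$R = \frac{1497872}{67539}$ ($R = 2 \left(- \frac{1497872}{24 - 135102}\right) = 2 \left(- \frac{1497872}{-135078}\right) = 2 \left(\left(-1497872\right) \left(- \frac{1}{135078}\right)\right) = 2 \cdot \frac{748936}{67539} = \frac{1497872}{67539} \approx 22.178$)
$\frac{4008795 + R}{3557803 - 3717305} = \frac{4008795 + \frac{1497872}{67539}}{3557803 - 3717305} = \frac{270751503377}{67539 \left(-159502\right)} = \frac{270751503377}{67539} \left(- \frac{1}{159502}\right) = - \frac{270751503377}{10772605578}$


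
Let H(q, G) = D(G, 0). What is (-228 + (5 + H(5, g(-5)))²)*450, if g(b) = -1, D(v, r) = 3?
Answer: -73800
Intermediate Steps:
H(q, G) = 3
(-228 + (5 + H(5, g(-5)))²)*450 = (-228 + (5 + 3)²)*450 = (-228 + 8²)*450 = (-228 + 64)*450 = -164*450 = -73800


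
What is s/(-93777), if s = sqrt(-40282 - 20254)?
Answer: -2*I*sqrt(15134)/93777 ≈ -0.0026237*I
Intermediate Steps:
s = 2*I*sqrt(15134) (s = sqrt(-60536) = 2*I*sqrt(15134) ≈ 246.04*I)
s/(-93777) = (2*I*sqrt(15134))/(-93777) = (2*I*sqrt(15134))*(-1/93777) = -2*I*sqrt(15134)/93777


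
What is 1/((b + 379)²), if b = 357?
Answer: 1/541696 ≈ 1.8461e-6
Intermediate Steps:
1/((b + 379)²) = 1/((357 + 379)²) = 1/(736²) = 1/541696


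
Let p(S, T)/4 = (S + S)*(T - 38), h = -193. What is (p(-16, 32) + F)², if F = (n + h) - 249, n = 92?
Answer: 174724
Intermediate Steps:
F = -350 (F = (92 - 193) - 249 = -101 - 249 = -350)
p(S, T) = 8*S*(-38 + T) (p(S, T) = 4*((S + S)*(T - 38)) = 4*((2*S)*(-38 + T)) = 4*(2*S*(-38 + T)) = 8*S*(-38 + T))
(p(-16, 32) + F)² = (8*(-16)*(-38 + 32) - 350)² = (8*(-16)*(-6) - 350)² = (768 - 350)² = 418² = 174724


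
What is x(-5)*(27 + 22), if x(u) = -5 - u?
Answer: 0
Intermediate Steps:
x(-5)*(27 + 22) = (-5 - 1*(-5))*(27 + 22) = (-5 + 5)*49 = 0*49 = 0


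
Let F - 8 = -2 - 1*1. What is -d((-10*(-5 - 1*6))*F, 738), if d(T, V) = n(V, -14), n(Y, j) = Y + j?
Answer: -724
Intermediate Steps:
F = 5 (F = 8 + (-2 - 1*1) = 8 + (-2 - 1) = 8 - 3 = 5)
d(T, V) = -14 + V (d(T, V) = V - 14 = -14 + V)
-d((-10*(-5 - 1*6))*F, 738) = -(-14 + 738) = -1*724 = -724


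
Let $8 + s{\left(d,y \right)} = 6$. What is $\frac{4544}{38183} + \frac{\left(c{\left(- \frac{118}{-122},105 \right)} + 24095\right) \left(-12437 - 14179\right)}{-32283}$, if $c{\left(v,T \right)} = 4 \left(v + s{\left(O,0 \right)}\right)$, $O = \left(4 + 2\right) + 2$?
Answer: $\frac{497824746370792}{25064123043} \approx 19862.0$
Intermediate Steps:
$O = 8$ ($O = 6 + 2 = 8$)
$s{\left(d,y \right)} = -2$ ($s{\left(d,y \right)} = -8 + 6 = -2$)
$c{\left(v,T \right)} = -8 + 4 v$ ($c{\left(v,T \right)} = 4 \left(v - 2\right) = 4 \left(-2 + v\right) = -8 + 4 v$)
$\frac{4544}{38183} + \frac{\left(c{\left(- \frac{118}{-122},105 \right)} + 24095\right) \left(-12437 - 14179\right)}{-32283} = \frac{4544}{38183} + \frac{\left(\left(-8 + 4 \left(- \frac{118}{-122}\right)\right) + 24095\right) \left(-12437 - 14179\right)}{-32283} = 4544 \cdot \frac{1}{38183} + \left(\left(-8 + 4 \left(\left(-118\right) \left(- \frac{1}{122}\right)\right)\right) + 24095\right) \left(-26616\right) \left(- \frac{1}{32283}\right) = \frac{4544}{38183} + \left(\left(-8 + 4 \cdot \frac{59}{61}\right) + 24095\right) \left(-26616\right) \left(- \frac{1}{32283}\right) = \frac{4544}{38183} + \left(\left(-8 + \frac{236}{61}\right) + 24095\right) \left(-26616\right) \left(- \frac{1}{32283}\right) = \frac{4544}{38183} + \left(- \frac{252}{61} + 24095\right) \left(-26616\right) \left(- \frac{1}{32283}\right) = \frac{4544}{38183} + \frac{1469543}{61} \left(-26616\right) \left(- \frac{1}{32283}\right) = \frac{4544}{38183} - - \frac{13037785496}{656421} = \frac{4544}{38183} + \frac{13037785496}{656421} = \frac{497824746370792}{25064123043}$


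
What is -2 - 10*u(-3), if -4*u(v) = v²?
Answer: 41/2 ≈ 20.500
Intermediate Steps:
u(v) = -v²/4
-2 - 10*u(-3) = -2 - (-5)*(-3)²/2 = -2 - (-5)*9/2 = -2 - 10*(-9/4) = -2 + 45/2 = 41/2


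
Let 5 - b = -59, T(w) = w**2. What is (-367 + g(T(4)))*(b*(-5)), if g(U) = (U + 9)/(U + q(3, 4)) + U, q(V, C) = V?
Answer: 2126080/19 ≈ 1.1190e+5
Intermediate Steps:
b = 64 (b = 5 - 1*(-59) = 5 + 59 = 64)
g(U) = U + (9 + U)/(3 + U) (g(U) = (U + 9)/(U + 3) + U = (9 + U)/(3 + U) + U = U + (9 + U)/(3 + U))
(-367 + g(T(4)))*(b*(-5)) = (-367 + (9 + (4**2)**2 + 4*4**2)/(3 + 4**2))*(64*(-5)) = (-367 + (9 + 16**2 + 4*16)/(3 + 16))*(-320) = (-367 + (9 + 256 + 64)/19)*(-320) = (-367 + (1/19)*329)*(-320) = (-367 + 329/19)*(-320) = -6644/19*(-320) = 2126080/19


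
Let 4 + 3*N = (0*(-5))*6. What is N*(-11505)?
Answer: 15340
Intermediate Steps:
N = -4/3 (N = -4/3 + ((0*(-5))*6)/3 = -4/3 + (0*6)/3 = -4/3 + (⅓)*0 = -4/3 + 0 = -4/3 ≈ -1.3333)
N*(-11505) = -4/3*(-11505) = 15340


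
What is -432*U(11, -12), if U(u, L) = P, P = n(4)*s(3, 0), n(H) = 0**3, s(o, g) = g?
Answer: 0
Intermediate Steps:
n(H) = 0
P = 0 (P = 0*0 = 0)
U(u, L) = 0
-432*U(11, -12) = -432*0 = 0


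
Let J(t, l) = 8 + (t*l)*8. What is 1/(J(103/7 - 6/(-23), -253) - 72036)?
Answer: -7/716364 ≈ -9.7716e-6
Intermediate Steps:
J(t, l) = 8 + 8*l*t (J(t, l) = 8 + (l*t)*8 = 8 + 8*l*t)
1/(J(103/7 - 6/(-23), -253) - 72036) = 1/((8 + 8*(-253)*(103/7 - 6/(-23))) - 72036) = 1/((8 + 8*(-253)*(103*(1/7) - 6*(-1/23))) - 72036) = 1/((8 + 8*(-253)*(103/7 + 6/23)) - 72036) = 1/((8 + 8*(-253)*(2411/161)) - 72036) = 1/((8 - 212168/7) - 72036) = 1/(-212112/7 - 72036) = 1/(-716364/7) = -7/716364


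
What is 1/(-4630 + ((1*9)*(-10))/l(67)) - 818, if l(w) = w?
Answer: -253825467/310300 ≈ -818.00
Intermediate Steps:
1/(-4630 + ((1*9)*(-10))/l(67)) - 818 = 1/(-4630 + ((1*9)*(-10))/67) - 818 = 1/(-4630 + (9*(-10))*(1/67)) - 818 = 1/(-4630 - 90*1/67) - 818 = 1/(-4630 - 90/67) - 818 = 1/(-310300/67) - 818 = -67/310300 - 818 = -253825467/310300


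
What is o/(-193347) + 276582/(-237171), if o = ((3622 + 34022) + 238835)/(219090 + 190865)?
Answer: -94904511343909/81381039024285 ≈ -1.1662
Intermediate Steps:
o = 39497/58565 (o = (37644 + 238835)/409955 = 276479*(1/409955) = 39497/58565 ≈ 0.67441)
o/(-193347) + 276582/(-237171) = (39497/58565)/(-193347) + 276582/(-237171) = (39497/58565)*(-1/193347) + 276582*(-1/237171) = -39497/11323367055 - 92194/79057 = -94904511343909/81381039024285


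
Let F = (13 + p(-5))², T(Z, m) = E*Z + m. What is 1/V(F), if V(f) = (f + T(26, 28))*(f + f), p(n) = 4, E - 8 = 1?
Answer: 1/318478 ≈ 3.1399e-6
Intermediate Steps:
E = 9 (E = 8 + 1 = 9)
T(Z, m) = m + 9*Z (T(Z, m) = 9*Z + m = m + 9*Z)
F = 289 (F = (13 + 4)² = 17² = 289)
V(f) = 2*f*(262 + f) (V(f) = (f + (28 + 9*26))*(f + f) = (f + (28 + 234))*(2*f) = (f + 262)*(2*f) = (262 + f)*(2*f) = 2*f*(262 + f))
1/V(F) = 1/(2*289*(262 + 289)) = 1/(2*289*551) = 1/318478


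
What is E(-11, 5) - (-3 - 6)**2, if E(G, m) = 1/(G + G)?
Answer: -1783/22 ≈ -81.045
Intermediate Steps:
E(G, m) = 1/(2*G)
E(-11, 5) - (-3 - 6)**2 = (1/2)/(-11) - (-3 - 6)**2 = (1/2)*(-1/11) - 1*(-9)**2 = -1/22 - 1*81 = -1/22 - 81 = -1783/22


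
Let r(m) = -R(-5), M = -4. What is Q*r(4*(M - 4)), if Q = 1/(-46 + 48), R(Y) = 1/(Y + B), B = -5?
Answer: 1/20 ≈ 0.050000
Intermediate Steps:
R(Y) = 1/(-5 + Y) (R(Y) = 1/(Y - 5) = 1/(-5 + Y))
r(m) = ⅒ (r(m) = -1/(-5 - 5) = -1/(-10) = -1*(-⅒) = ⅒)
Q = ½ (Q = 1/2 = ½ ≈ 0.50000)
Q*r(4*(M - 4)) = (½)*(⅒) = 1/20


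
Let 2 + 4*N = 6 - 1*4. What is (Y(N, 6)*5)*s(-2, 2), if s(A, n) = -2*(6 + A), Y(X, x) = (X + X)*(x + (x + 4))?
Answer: 0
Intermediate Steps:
N = 0 (N = -½ + (6 - 1*4)/4 = -½ + (6 - 4)/4 = -½ + (¼)*2 = -½ + ½ = 0)
Y(X, x) = 2*X*(4 + 2*x) (Y(X, x) = (2*X)*(x + (4 + x)) = (2*X)*(4 + 2*x) = 2*X*(4 + 2*x))
s(A, n) = -12 - 2*A
(Y(N, 6)*5)*s(-2, 2) = ((4*0*(2 + 6))*5)*(-12 - 2*(-2)) = ((4*0*8)*5)*(-12 + 4) = (0*5)*(-8) = 0*(-8) = 0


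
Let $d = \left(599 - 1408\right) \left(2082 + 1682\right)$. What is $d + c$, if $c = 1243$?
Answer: $-3043833$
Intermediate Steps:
$d = -3045076$ ($d = \left(-809\right) 3764 = -3045076$)
$d + c = -3045076 + 1243 = -3043833$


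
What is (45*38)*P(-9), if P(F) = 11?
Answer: 18810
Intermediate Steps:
(45*38)*P(-9) = (45*38)*11 = 1710*11 = 18810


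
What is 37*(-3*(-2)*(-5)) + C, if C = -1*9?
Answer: -1119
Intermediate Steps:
C = -9
37*(-3*(-2)*(-5)) + C = 37*(-3*(-2)*(-5)) - 9 = 37*(6*(-5)) - 9 = 37*(-30) - 9 = -1110 - 9 = -1119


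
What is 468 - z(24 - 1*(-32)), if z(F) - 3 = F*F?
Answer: -2671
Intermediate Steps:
z(F) = 3 + F² (z(F) = 3 + F*F = 3 + F²)
468 - z(24 - 1*(-32)) = 468 - (3 + (24 - 1*(-32))²) = 468 - (3 + (24 + 32)²) = 468 - (3 + 56²) = 468 - (3 + 3136) = 468 - 1*3139 = 468 - 3139 = -2671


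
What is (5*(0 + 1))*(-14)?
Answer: -70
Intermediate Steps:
(5*(0 + 1))*(-14) = (5*1)*(-14) = 5*(-14) = -70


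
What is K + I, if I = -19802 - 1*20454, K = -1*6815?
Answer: -47071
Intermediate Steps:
K = -6815
I = -40256 (I = -19802 - 20454 = -40256)
K + I = -6815 - 40256 = -47071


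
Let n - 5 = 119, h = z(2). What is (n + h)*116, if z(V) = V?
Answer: 14616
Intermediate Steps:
h = 2
n = 124 (n = 5 + 119 = 124)
(n + h)*116 = (124 + 2)*116 = 126*116 = 14616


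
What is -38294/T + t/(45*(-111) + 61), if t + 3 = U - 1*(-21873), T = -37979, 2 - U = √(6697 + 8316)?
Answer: -320867046/93694193 + √15013/4934 ≈ -3.3998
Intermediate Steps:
U = 2 - √15013 (U = 2 - √(6697 + 8316) = 2 - √15013 ≈ -120.53)
t = 21872 - √15013 (t = -3 + ((2 - √15013) - 1*(-21873)) = -3 + ((2 - √15013) + 21873) = -3 + (21875 - √15013) = 21872 - √15013 ≈ 21749.)
-38294/T + t/(45*(-111) + 61) = -38294/(-37979) + (21872 - √15013)/(45*(-111) + 61) = -38294*(-1/37979) + (21872 - √15013)/(-4995 + 61) = 38294/37979 + (21872 - √15013)/(-4934) = 38294/37979 + (21872 - √15013)*(-1/4934) = 38294/37979 + (-10936/2467 + √15013/4934) = -320867046/93694193 + √15013/4934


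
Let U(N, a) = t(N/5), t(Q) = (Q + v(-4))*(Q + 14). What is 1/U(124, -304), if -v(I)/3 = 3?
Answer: 25/15326 ≈ 0.0016312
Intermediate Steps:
v(I) = -9 (v(I) = -3*3 = -9)
t(Q) = (-9 + Q)*(14 + Q) (t(Q) = (Q - 9)*(Q + 14) = (-9 + Q)*(14 + Q))
U(N, a) = -126 + N + N²/25 (U(N, a) = -126 + (N/5)² + 5*(N/5) = -126 + N²/25 + N = -126 + N + N²/25)
1/U(124, -304) = 1/(-126 + 124 + (1/25)*124²) = 1/(-126 + 124 + (1/25)*15376) = 1/(-126 + 124 + 15376/25) = 1/(15326/25) = 25/15326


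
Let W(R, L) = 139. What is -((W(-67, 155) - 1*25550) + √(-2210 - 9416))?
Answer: 25411 - I*√11626 ≈ 25411.0 - 107.82*I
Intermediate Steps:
-((W(-67, 155) - 1*25550) + √(-2210 - 9416)) = -((139 - 1*25550) + √(-2210 - 9416)) = -((139 - 25550) + √(-11626)) = -(-25411 + I*√11626) = 25411 - I*√11626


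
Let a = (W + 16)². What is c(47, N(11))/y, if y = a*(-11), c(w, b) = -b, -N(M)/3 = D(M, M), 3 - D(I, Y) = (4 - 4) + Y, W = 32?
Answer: 1/1056 ≈ 0.00094697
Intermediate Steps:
D(I, Y) = 3 - Y (D(I, Y) = 3 - ((4 - 4) + Y) = 3 - (0 + Y) = 3 - Y)
N(M) = -9 + 3*M (N(M) = -3*(3 - M) = -9 + 3*M)
a = 2304 (a = (32 + 16)² = 48² = 2304)
y = -25344 (y = 2304*(-11) = -25344)
c(47, N(11))/y = -(-9 + 3*11)/(-25344) = -(-9 + 33)*(-1/25344) = -1*24*(-1/25344) = -24*(-1/25344) = 1/1056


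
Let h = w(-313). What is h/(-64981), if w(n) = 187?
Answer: -187/64981 ≈ -0.0028778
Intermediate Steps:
h = 187
h/(-64981) = 187/(-64981) = 187*(-1/64981) = -187/64981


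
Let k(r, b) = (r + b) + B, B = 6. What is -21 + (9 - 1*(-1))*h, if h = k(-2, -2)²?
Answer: 19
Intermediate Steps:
k(r, b) = 6 + b + r (k(r, b) = (r + b) + 6 = (b + r) + 6 = 6 + b + r)
h = 4 (h = (6 - 2 - 2)² = 2² = 4)
-21 + (9 - 1*(-1))*h = -21 + (9 - 1*(-1))*4 = -21 + (9 + 1)*4 = -21 + 10*4 = -21 + 40 = 19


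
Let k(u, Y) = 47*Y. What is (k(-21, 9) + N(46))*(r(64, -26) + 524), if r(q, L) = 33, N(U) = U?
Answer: 261233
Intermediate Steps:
(k(-21, 9) + N(46))*(r(64, -26) + 524) = (47*9 + 46)*(33 + 524) = (423 + 46)*557 = 469*557 = 261233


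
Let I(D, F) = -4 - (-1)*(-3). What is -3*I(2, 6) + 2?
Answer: 23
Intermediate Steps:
I(D, F) = -7 (I(D, F) = -4 - 1*3 = -4 - 3 = -7)
-3*I(2, 6) + 2 = -3*(-7) + 2 = 21 + 2 = 23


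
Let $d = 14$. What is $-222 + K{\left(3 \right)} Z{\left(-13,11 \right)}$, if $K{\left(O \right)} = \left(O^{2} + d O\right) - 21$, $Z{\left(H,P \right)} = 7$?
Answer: $-12$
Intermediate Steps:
$K{\left(O \right)} = -21 + O^{2} + 14 O$ ($K{\left(O \right)} = \left(O^{2} + 14 O\right) - 21 = -21 + O^{2} + 14 O$)
$-222 + K{\left(3 \right)} Z{\left(-13,11 \right)} = -222 + \left(-21 + 3^{2} + 14 \cdot 3\right) 7 = -222 + \left(-21 + 9 + 42\right) 7 = -222 + 30 \cdot 7 = -222 + 210 = -12$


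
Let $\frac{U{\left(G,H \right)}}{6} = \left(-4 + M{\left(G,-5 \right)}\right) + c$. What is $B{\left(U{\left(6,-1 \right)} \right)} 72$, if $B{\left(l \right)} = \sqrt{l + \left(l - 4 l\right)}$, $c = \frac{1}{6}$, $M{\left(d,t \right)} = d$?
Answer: $72 i \sqrt{26} \approx 367.13 i$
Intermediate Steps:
$c = \frac{1}{6} \approx 0.16667$
$U{\left(G,H \right)} = -23 + 6 G$ ($U{\left(G,H \right)} = 6 \left(\left(-4 + G\right) + \frac{1}{6}\right) = 6 \left(- \frac{23}{6} + G\right) = -23 + 6 G$)
$B{\left(l \right)} = \sqrt{2} \sqrt{- l}$ ($B{\left(l \right)} = \sqrt{l - 3 l} = \sqrt{- 2 l} = \sqrt{2} \sqrt{- l}$)
$B{\left(U{\left(6,-1 \right)} \right)} 72 = \sqrt{2} \sqrt{- (-23 + 6 \cdot 6)} 72 = \sqrt{2} \sqrt{- (-23 + 36)} 72 = \sqrt{2} \sqrt{\left(-1\right) 13} \cdot 72 = \sqrt{2} \sqrt{-13} \cdot 72 = \sqrt{2} i \sqrt{13} \cdot 72 = i \sqrt{26} \cdot 72 = 72 i \sqrt{26}$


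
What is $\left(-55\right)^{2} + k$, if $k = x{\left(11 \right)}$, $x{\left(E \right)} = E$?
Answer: $3036$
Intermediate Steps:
$k = 11$
$\left(-55\right)^{2} + k = \left(-55\right)^{2} + 11 = 3025 + 11 = 3036$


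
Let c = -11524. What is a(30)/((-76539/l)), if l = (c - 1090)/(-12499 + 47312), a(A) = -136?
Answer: -1715504/2664552207 ≈ -0.00064382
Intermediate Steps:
l = -12614/34813 (l = (-11524 - 1090)/(-12499 + 47312) = -12614/34813 ≈ -0.36234)
a(30)/((-76539/l)) = -136/((-76539/(-12614/34813))) = -136/((-76539*(-34813/12614))) = -136/2664552207/12614 = -136*12614/2664552207 = -1715504/2664552207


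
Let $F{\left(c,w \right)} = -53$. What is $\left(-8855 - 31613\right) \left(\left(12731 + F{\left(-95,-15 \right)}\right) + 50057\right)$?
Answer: $-2538759980$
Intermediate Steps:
$\left(-8855 - 31613\right) \left(\left(12731 + F{\left(-95,-15 \right)}\right) + 50057\right) = \left(-8855 - 31613\right) \left(\left(12731 - 53\right) + 50057\right) = - 40468 \left(12678 + 50057\right) = \left(-40468\right) 62735 = -2538759980$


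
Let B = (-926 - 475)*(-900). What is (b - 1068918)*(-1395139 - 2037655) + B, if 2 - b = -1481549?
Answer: -1416482825702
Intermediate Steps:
b = 1481551 (b = 2 - 1*(-1481549) = 2 + 1481549 = 1481551)
B = 1260900 (B = -1401*(-900) = 1260900)
(b - 1068918)*(-1395139 - 2037655) + B = (1481551 - 1068918)*(-1395139 - 2037655) + 1260900 = 412633*(-3432794) + 1260900 = -1416484086602 + 1260900 = -1416482825702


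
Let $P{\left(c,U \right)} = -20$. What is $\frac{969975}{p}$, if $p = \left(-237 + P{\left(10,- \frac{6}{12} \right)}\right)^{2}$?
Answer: $\frac{969975}{66049} \approx 14.686$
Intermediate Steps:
$p = 66049$ ($p = \left(-237 - 20\right)^{2} = \left(-257\right)^{2} = 66049$)
$\frac{969975}{p} = \frac{969975}{66049}$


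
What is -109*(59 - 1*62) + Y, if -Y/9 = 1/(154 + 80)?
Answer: 8501/26 ≈ 326.96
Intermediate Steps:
Y = -1/26 (Y = -9/(154 + 80) = -9/234 = -9*1/234 = -1/26 ≈ -0.038462)
-109*(59 - 1*62) + Y = -109*(59 - 1*62) - 1/26 = -109*(59 - 62) - 1/26 = -109*(-3) - 1/26 = 327 - 1/26 = 8501/26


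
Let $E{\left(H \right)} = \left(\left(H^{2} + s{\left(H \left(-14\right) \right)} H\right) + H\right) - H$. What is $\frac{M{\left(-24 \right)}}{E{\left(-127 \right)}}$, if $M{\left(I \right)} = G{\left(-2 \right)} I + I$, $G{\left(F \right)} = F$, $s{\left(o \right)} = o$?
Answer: $- \frac{24}{209677} \approx -0.00011446$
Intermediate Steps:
$M{\left(I \right)} = - I$ ($M{\left(I \right)} = - 2 I + I = - I$)
$E{\left(H \right)} = - 13 H^{2}$ ($E{\left(H \right)} = \left(\left(H^{2} + H \left(-14\right) H\right) + H\right) - H = \left(\left(H^{2} + - 14 H H\right) + H\right) - H = \left(\left(H^{2} - 14 H^{2}\right) + H\right) - H = \left(- 13 H^{2} + H\right) - H = \left(H - 13 H^{2}\right) - H = - 13 H^{2}$)
$\frac{M{\left(-24 \right)}}{E{\left(-127 \right)}} = \frac{\left(-1\right) \left(-24\right)}{\left(-13\right) \left(-127\right)^{2}} = \frac{24}{\left(-13\right) 16129} = \frac{24}{-209677} = 24 \left(- \frac{1}{209677}\right) = - \frac{24}{209677}$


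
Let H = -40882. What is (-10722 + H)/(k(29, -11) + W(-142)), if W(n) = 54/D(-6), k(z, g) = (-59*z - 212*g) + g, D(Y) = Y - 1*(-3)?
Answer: -12901/148 ≈ -87.169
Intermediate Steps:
D(Y) = 3 + Y (D(Y) = Y + 3 = 3 + Y)
k(z, g) = -211*g - 59*z (k(z, g) = (-212*g - 59*z) + g = -211*g - 59*z)
W(n) = -18 (W(n) = 54/(3 - 6) = 54/(-3) = 54*(-⅓) = -18)
(-10722 + H)/(k(29, -11) + W(-142)) = (-10722 - 40882)/((-211*(-11) - 59*29) - 18) = -51604/((2321 - 1711) - 18) = -51604/(610 - 18) = -51604/592 = -51604*1/592 = -12901/148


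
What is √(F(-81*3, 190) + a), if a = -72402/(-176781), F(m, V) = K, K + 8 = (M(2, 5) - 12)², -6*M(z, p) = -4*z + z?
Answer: √3254564995/5357 ≈ 10.649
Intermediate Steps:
M(z, p) = z/2 (M(z, p) = -(-4*z + z)/6 = -(-1)*z/2 = z/2)
K = 113 (K = -8 + ((½)*2 - 12)² = -8 + (1 - 12)² = -8 + (-11)² = -8 + 121 = 113)
F(m, V) = 113
a = 2194/5357 (a = -72402*(-1/176781) = 2194/5357 ≈ 0.40956)
√(F(-81*3, 190) + a) = √(113 + 2194/5357) = √(607535/5357) = √3254564995/5357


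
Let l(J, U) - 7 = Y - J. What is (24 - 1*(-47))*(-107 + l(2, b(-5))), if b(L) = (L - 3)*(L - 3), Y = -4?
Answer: -7526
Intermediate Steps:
b(L) = (-3 + L)**2 (b(L) = (-3 + L)*(-3 + L) = (-3 + L)**2)
l(J, U) = 3 - J (l(J, U) = 7 + (-4 - J) = 3 - J)
(24 - 1*(-47))*(-107 + l(2, b(-5))) = (24 - 1*(-47))*(-107 + (3 - 1*2)) = (24 + 47)*(-107 + (3 - 2)) = 71*(-107 + 1) = 71*(-106) = -7526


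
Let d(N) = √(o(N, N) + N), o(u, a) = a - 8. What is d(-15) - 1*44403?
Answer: -44403 + I*√38 ≈ -44403.0 + 6.1644*I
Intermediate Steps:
o(u, a) = -8 + a
d(N) = √(-8 + 2*N) (d(N) = √((-8 + N) + N) = √(-8 + 2*N))
d(-15) - 1*44403 = √(-8 + 2*(-15)) - 1*44403 = √(-8 - 30) - 44403 = √(-38) - 44403 = I*√38 - 44403 = -44403 + I*√38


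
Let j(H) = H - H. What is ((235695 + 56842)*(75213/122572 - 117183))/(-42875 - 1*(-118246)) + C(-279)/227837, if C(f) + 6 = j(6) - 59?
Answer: -41622755857912111649/91514933275628 ≈ -4.5482e+5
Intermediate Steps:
j(H) = 0
C(f) = -65 (C(f) = -6 + (0 - 59) = -6 - 59 = -65)
((235695 + 56842)*(75213/122572 - 117183))/(-42875 - 1*(-118246)) + C(-279)/227837 = ((235695 + 56842)*(75213/122572 - 117183))/(-42875 - 1*(-118246)) - 65/227837 = (292537*(75213*(1/122572) - 117183))/(-42875 + 118246) - 65*1/227837 = (292537*(75213/122572 - 117183))/75371 - 65/227837 = (292537*(-14363279463/122572))*(1/75371) - 65/227837 = -4201790684267631/122572*1/75371 - 65/227837 = -182686551489897/401668444 - 65/227837 = -41622755857912111649/91514933275628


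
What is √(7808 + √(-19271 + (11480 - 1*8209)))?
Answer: 2*√(1952 + 10*I*√10) ≈ 88.366 + 0.71572*I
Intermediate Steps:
√(7808 + √(-19271 + (11480 - 1*8209))) = √(7808 + √(-19271 + (11480 - 8209))) = √(7808 + √(-19271 + 3271)) = √(7808 + √(-16000)) = √(7808 + 40*I*√10)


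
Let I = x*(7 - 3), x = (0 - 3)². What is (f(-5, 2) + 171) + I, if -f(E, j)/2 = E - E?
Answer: 207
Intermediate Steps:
x = 9 (x = (-3)² = 9)
f(E, j) = 0 (f(E, j) = -2*(E - E) = -2*0 = 0)
I = 36 (I = 9*(7 - 3) = 9*4 = 36)
(f(-5, 2) + 171) + I = (0 + 171) + 36 = 171 + 36 = 207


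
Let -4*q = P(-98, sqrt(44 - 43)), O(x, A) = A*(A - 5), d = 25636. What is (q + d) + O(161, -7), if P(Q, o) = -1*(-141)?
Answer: 102739/4 ≈ 25685.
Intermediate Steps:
O(x, A) = A*(-5 + A)
P(Q, o) = 141
q = -141/4 (q = -1/4*141 = -141/4 ≈ -35.250)
(q + d) + O(161, -7) = (-141/4 + 25636) - 7*(-5 - 7) = 102403/4 - 7*(-12) = 102403/4 + 84 = 102739/4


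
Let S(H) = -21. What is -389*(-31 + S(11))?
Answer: 20228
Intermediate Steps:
-389*(-31 + S(11)) = -389*(-31 - 21) = -389*(-52) = 20228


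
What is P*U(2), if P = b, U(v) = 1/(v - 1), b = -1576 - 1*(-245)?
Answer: -1331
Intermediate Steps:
b = -1331 (b = -1576 + 245 = -1331)
U(v) = 1/(-1 + v)
P = -1331
P*U(2) = -1331/(-1 + 2) = -1331/1 = -1331*1 = -1331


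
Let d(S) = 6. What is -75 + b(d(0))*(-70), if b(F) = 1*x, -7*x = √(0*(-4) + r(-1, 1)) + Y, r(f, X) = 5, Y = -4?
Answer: -115 + 10*√5 ≈ -92.639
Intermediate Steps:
x = 4/7 - √5/7 (x = -(√(0*(-4) + 5) - 4)/7 = -(√(0 + 5) - 4)/7 = -(√5 - 4)/7 = -(-4 + √5)/7 = 4/7 - √5/7 ≈ 0.25199)
b(F) = 4/7 - √5/7 (b(F) = 1*(4/7 - √5/7) = 4/7 - √5/7)
-75 + b(d(0))*(-70) = -75 + (4/7 - √5/7)*(-70) = -75 + (-40 + 10*√5) = -115 + 10*√5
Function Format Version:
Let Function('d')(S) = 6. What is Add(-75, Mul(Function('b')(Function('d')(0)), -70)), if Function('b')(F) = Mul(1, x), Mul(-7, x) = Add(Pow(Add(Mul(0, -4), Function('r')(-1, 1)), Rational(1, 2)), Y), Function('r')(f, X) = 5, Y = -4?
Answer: Add(-115, Mul(10, Pow(5, Rational(1, 2)))) ≈ -92.639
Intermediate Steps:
x = Add(Rational(4, 7), Mul(Rational(-1, 7), Pow(5, Rational(1, 2)))) (x = Mul(Rational(-1, 7), Add(Pow(Add(Mul(0, -4), 5), Rational(1, 2)), -4)) = Mul(Rational(-1, 7), Add(Pow(Add(0, 5), Rational(1, 2)), -4)) = Mul(Rational(-1, 7), Add(Pow(5, Rational(1, 2)), -4)) = Mul(Rational(-1, 7), Add(-4, Pow(5, Rational(1, 2)))) = Add(Rational(4, 7), Mul(Rational(-1, 7), Pow(5, Rational(1, 2)))) ≈ 0.25199)
Function('b')(F) = Add(Rational(4, 7), Mul(Rational(-1, 7), Pow(5, Rational(1, 2)))) (Function('b')(F) = Mul(1, Add(Rational(4, 7), Mul(Rational(-1, 7), Pow(5, Rational(1, 2))))) = Add(Rational(4, 7), Mul(Rational(-1, 7), Pow(5, Rational(1, 2)))))
Add(-75, Mul(Function('b')(Function('d')(0)), -70)) = Add(-75, Mul(Add(Rational(4, 7), Mul(Rational(-1, 7), Pow(5, Rational(1, 2)))), -70)) = Add(-75, Add(-40, Mul(10, Pow(5, Rational(1, 2))))) = Add(-115, Mul(10, Pow(5, Rational(1, 2))))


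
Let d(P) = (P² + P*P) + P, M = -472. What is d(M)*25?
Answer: 11127400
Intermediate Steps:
d(P) = P + 2*P² (d(P) = (P² + P²) + P = 2*P² + P = P + 2*P²)
d(M)*25 = -472*(1 + 2*(-472))*25 = -472*(1 - 944)*25 = -472*(-943)*25 = 445096*25 = 11127400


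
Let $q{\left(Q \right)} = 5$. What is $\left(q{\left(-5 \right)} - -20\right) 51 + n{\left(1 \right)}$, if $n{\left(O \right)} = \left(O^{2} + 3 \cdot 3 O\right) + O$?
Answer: $1286$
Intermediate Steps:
$n{\left(O \right)} = O^{2} + 10 O$ ($n{\left(O \right)} = \left(O^{2} + 9 O\right) + O = O^{2} + 10 O$)
$\left(q{\left(-5 \right)} - -20\right) 51 + n{\left(1 \right)} = \left(5 - -20\right) 51 + 1 \left(10 + 1\right) = \left(5 + 20\right) 51 + 1 \cdot 11 = 25 \cdot 51 + 11 = 1275 + 11 = 1286$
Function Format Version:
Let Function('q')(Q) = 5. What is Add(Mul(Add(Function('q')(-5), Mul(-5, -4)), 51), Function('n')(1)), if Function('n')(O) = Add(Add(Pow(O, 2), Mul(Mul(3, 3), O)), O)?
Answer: 1286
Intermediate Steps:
Function('n')(O) = Add(Pow(O, 2), Mul(10, O)) (Function('n')(O) = Add(Add(Pow(O, 2), Mul(9, O)), O) = Add(Pow(O, 2), Mul(10, O)))
Add(Mul(Add(Function('q')(-5), Mul(-5, -4)), 51), Function('n')(1)) = Add(Mul(Add(5, Mul(-5, -4)), 51), Mul(1, Add(10, 1))) = Add(Mul(Add(5, 20), 51), Mul(1, 11)) = Add(Mul(25, 51), 11) = Add(1275, 11) = 1286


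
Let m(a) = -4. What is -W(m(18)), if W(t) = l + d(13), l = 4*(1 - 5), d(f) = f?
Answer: 3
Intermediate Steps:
l = -16 (l = 4*(-4) = -16)
W(t) = -3 (W(t) = -16 + 13 = -3)
-W(m(18)) = -1*(-3) = 3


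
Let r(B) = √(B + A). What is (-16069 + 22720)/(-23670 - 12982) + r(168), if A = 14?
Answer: -6651/36652 + √182 ≈ 13.309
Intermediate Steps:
r(B) = √(14 + B) (r(B) = √(B + 14) = √(14 + B))
(-16069 + 22720)/(-23670 - 12982) + r(168) = (-16069 + 22720)/(-23670 - 12982) + √(14 + 168) = 6651/(-36652) + √182 = 6651*(-1/36652) + √182 = -6651/36652 + √182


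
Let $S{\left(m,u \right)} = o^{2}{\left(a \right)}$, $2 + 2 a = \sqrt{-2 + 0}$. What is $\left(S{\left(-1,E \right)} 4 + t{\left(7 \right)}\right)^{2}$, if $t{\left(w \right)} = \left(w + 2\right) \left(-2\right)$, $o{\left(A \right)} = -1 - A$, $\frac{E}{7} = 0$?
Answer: $0$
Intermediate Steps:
$E = 0$ ($E = 7 \cdot 0 = 0$)
$a = -1 + \frac{i \sqrt{2}}{2}$ ($a = -1 + \frac{\sqrt{-2 + 0}}{2} = -1 + \frac{\sqrt{-2}}{2} = -1 + \frac{i \sqrt{2}}{2} \approx -1.0 + 0.70711 i$)
$S{\left(m,u \right)} = - \frac{1}{2}$ ($S{\left(m,u \right)} = \left(-1 - \left(-1 + \frac{i \sqrt{2}}{2}\right)\right)^{2} = \left(-1 + \left(1 - \frac{i \sqrt{2}}{2}\right)\right)^{2} = \left(- \frac{i \sqrt{2}}{2}\right)^{2} = - \frac{1}{2}$)
$t{\left(w \right)} = -4 - 2 w$ ($t{\left(w \right)} = \left(2 + w\right) \left(-2\right) = -4 - 2 w$)
$\left(S{\left(-1,E \right)} 4 + t{\left(7 \right)}\right)^{2} = \left(\left(- \frac{1}{2}\right) 4 - 18\right)^{2} = \left(-2 - 18\right)^{2} = \left(-20\right)^{2} = 400$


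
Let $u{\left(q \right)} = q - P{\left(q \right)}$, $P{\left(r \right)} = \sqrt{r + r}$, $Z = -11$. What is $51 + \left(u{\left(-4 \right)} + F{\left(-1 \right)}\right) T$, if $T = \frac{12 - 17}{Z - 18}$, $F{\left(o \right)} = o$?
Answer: $\frac{1454}{29} - \frac{10 i \sqrt{2}}{29} \approx 50.138 - 0.48766 i$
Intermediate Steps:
$P{\left(r \right)} = \sqrt{2} \sqrt{r}$ ($P{\left(r \right)} = \sqrt{2 r} = \sqrt{2} \sqrt{r}$)
$u{\left(q \right)} = q - \sqrt{2} \sqrt{q}$
$T = \frac{5}{29}$ ($T = \frac{12 - 17}{-11 - 18} = - \frac{5}{-29} = \left(-5\right) \left(- \frac{1}{29}\right) = \frac{5}{29} \approx 0.17241$)
$51 + \left(u{\left(-4 \right)} + F{\left(-1 \right)}\right) T = 51 + \left(\left(-4 - \sqrt{2} \sqrt{-4}\right) - 1\right) \frac{5}{29} = 51 + \left(\left(-4 - \sqrt{2} \cdot 2 i\right) - 1\right) \frac{5}{29} = 51 + \left(\left(-4 - 2 i \sqrt{2}\right) - 1\right) \frac{5}{29} = 51 + \left(-5 - 2 i \sqrt{2}\right) \frac{5}{29} = 51 - \left(\frac{25}{29} + \frac{10 i \sqrt{2}}{29}\right) = \frac{1454}{29} - \frac{10 i \sqrt{2}}{29}$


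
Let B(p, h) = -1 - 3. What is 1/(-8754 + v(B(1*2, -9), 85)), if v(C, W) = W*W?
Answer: -1/1529 ≈ -0.00065402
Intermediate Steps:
B(p, h) = -4
v(C, W) = W²
1/(-8754 + v(B(1*2, -9), 85)) = 1/(-8754 + 85²) = 1/(-8754 + 7225) = 1/(-1529) = -1/1529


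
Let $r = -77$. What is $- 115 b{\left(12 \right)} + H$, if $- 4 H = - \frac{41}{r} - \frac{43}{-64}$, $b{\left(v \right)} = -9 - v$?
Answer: $\frac{47598545}{19712} \approx 2414.7$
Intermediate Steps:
$H = - \frac{5935}{19712}$ ($H = - \frac{- \frac{41}{-77} - \frac{43}{-64}}{4} = - \frac{\left(-41\right) \left(- \frac{1}{77}\right) - - \frac{43}{64}}{4} = - \frac{\frac{41}{77} + \frac{43}{64}}{4} = \left(- \frac{1}{4}\right) \frac{5935}{4928} = - \frac{5935}{19712} \approx -0.30109$)
$- 115 b{\left(12 \right)} + H = - 115 \left(-9 - 12\right) - \frac{5935}{19712} = \left(-115\right) \left(-21\right) - \frac{5935}{19712} = 2415 - \frac{5935}{19712} = \frac{47598545}{19712}$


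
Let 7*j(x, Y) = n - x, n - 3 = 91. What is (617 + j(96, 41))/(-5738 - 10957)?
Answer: -1439/38955 ≈ -0.036940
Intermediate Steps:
n = 94 (n = 3 + 91 = 94)
j(x, Y) = 94/7 - x/7 (j(x, Y) = (94 - x)/7 = 94/7 - x/7)
(617 + j(96, 41))/(-5738 - 10957) = (617 + (94/7 - 1/7*96))/(-5738 - 10957) = (617 + (94/7 - 96/7))/(-16695) = (617 - 2/7)*(-1/16695) = (4317/7)*(-1/16695) = -1439/38955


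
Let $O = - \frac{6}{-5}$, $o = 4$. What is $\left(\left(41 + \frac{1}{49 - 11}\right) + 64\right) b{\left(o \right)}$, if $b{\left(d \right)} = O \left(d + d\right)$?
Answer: $\frac{95784}{95} \approx 1008.3$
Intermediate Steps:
$O = \frac{6}{5}$ ($O = \left(-6\right) \left(- \frac{1}{5}\right) = \frac{6}{5} \approx 1.2$)
$b{\left(d \right)} = \frac{12 d}{5}$ ($b{\left(d \right)} = \frac{6 \left(d + d\right)}{5} = \frac{6 \cdot 2 d}{5} = \frac{12 d}{5}$)
$\left(\left(41 + \frac{1}{49 - 11}\right) + 64\right) b{\left(o \right)} = \left(\left(41 + \frac{1}{49 - 11}\right) + 64\right) \frac{12}{5} \cdot 4 = \left(\left(41 + \frac{1}{38}\right) + 64\right) \frac{48}{5} = \left(\frac{1559}{38} + 64\right) \frac{48}{5} = \frac{3991}{38} \cdot \frac{48}{5} = \frac{95784}{95}$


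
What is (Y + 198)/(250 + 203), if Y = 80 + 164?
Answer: 442/453 ≈ 0.97572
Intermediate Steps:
Y = 244
(Y + 198)/(250 + 203) = (244 + 198)/(250 + 203) = 442/453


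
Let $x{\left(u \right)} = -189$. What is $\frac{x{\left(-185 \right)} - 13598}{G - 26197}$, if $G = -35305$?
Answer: $\frac{13787}{61502} \approx 0.22417$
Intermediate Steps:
$\frac{x{\left(-185 \right)} - 13598}{G - 26197} = \frac{-189 - 13598}{-35305 - 26197} = - \frac{13787}{-61502} = \left(-13787\right) \left(- \frac{1}{61502}\right) = \frac{13787}{61502}$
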